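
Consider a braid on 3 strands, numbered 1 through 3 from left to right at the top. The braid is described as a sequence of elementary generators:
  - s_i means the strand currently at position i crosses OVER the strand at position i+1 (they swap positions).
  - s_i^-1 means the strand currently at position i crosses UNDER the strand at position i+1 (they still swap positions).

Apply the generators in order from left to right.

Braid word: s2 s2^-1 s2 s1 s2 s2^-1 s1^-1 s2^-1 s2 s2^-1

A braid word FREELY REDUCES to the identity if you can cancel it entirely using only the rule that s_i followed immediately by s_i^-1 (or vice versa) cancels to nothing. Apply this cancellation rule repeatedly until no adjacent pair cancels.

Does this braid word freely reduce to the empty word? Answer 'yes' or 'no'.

Gen 1 (s2): push. Stack: [s2]
Gen 2 (s2^-1): cancels prior s2. Stack: []
Gen 3 (s2): push. Stack: [s2]
Gen 4 (s1): push. Stack: [s2 s1]
Gen 5 (s2): push. Stack: [s2 s1 s2]
Gen 6 (s2^-1): cancels prior s2. Stack: [s2 s1]
Gen 7 (s1^-1): cancels prior s1. Stack: [s2]
Gen 8 (s2^-1): cancels prior s2. Stack: []
Gen 9 (s2): push. Stack: [s2]
Gen 10 (s2^-1): cancels prior s2. Stack: []
Reduced word: (empty)

Answer: yes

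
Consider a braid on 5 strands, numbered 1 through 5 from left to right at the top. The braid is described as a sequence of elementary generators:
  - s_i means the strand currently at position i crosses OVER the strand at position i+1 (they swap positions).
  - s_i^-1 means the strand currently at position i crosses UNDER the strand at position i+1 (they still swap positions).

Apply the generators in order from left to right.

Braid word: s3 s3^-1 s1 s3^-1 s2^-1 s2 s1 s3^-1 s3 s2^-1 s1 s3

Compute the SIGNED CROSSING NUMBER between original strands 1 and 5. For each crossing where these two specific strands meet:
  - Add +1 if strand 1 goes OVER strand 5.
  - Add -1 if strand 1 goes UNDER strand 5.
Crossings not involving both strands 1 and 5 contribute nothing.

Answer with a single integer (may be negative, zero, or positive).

Answer: 0

Derivation:
Gen 1: crossing 3x4. Both 1&5? no. Sum: 0
Gen 2: crossing 4x3. Both 1&5? no. Sum: 0
Gen 3: crossing 1x2. Both 1&5? no. Sum: 0
Gen 4: crossing 3x4. Both 1&5? no. Sum: 0
Gen 5: crossing 1x4. Both 1&5? no. Sum: 0
Gen 6: crossing 4x1. Both 1&5? no. Sum: 0
Gen 7: crossing 2x1. Both 1&5? no. Sum: 0
Gen 8: crossing 4x3. Both 1&5? no. Sum: 0
Gen 9: crossing 3x4. Both 1&5? no. Sum: 0
Gen 10: crossing 2x4. Both 1&5? no. Sum: 0
Gen 11: crossing 1x4. Both 1&5? no. Sum: 0
Gen 12: crossing 2x3. Both 1&5? no. Sum: 0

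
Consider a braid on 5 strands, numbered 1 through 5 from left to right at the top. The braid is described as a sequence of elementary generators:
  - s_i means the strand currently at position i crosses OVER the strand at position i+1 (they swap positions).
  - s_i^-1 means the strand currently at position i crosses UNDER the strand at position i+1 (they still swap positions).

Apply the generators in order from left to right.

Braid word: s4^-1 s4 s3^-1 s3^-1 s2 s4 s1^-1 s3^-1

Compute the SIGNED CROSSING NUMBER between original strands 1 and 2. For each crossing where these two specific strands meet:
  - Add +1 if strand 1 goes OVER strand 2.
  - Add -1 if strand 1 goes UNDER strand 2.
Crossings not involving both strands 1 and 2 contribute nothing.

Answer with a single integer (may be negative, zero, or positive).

Gen 1: crossing 4x5. Both 1&2? no. Sum: 0
Gen 2: crossing 5x4. Both 1&2? no. Sum: 0
Gen 3: crossing 3x4. Both 1&2? no. Sum: 0
Gen 4: crossing 4x3. Both 1&2? no. Sum: 0
Gen 5: crossing 2x3. Both 1&2? no. Sum: 0
Gen 6: crossing 4x5. Both 1&2? no. Sum: 0
Gen 7: crossing 1x3. Both 1&2? no. Sum: 0
Gen 8: crossing 2x5. Both 1&2? no. Sum: 0

Answer: 0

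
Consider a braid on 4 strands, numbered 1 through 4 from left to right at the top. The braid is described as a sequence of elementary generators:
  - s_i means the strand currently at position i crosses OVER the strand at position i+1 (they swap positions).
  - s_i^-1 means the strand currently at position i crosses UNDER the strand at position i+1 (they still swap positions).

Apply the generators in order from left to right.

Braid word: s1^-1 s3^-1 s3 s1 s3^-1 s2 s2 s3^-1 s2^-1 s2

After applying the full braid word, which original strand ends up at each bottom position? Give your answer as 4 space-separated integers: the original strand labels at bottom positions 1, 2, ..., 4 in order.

Gen 1 (s1^-1): strand 1 crosses under strand 2. Perm now: [2 1 3 4]
Gen 2 (s3^-1): strand 3 crosses under strand 4. Perm now: [2 1 4 3]
Gen 3 (s3): strand 4 crosses over strand 3. Perm now: [2 1 3 4]
Gen 4 (s1): strand 2 crosses over strand 1. Perm now: [1 2 3 4]
Gen 5 (s3^-1): strand 3 crosses under strand 4. Perm now: [1 2 4 3]
Gen 6 (s2): strand 2 crosses over strand 4. Perm now: [1 4 2 3]
Gen 7 (s2): strand 4 crosses over strand 2. Perm now: [1 2 4 3]
Gen 8 (s3^-1): strand 4 crosses under strand 3. Perm now: [1 2 3 4]
Gen 9 (s2^-1): strand 2 crosses under strand 3. Perm now: [1 3 2 4]
Gen 10 (s2): strand 3 crosses over strand 2. Perm now: [1 2 3 4]

Answer: 1 2 3 4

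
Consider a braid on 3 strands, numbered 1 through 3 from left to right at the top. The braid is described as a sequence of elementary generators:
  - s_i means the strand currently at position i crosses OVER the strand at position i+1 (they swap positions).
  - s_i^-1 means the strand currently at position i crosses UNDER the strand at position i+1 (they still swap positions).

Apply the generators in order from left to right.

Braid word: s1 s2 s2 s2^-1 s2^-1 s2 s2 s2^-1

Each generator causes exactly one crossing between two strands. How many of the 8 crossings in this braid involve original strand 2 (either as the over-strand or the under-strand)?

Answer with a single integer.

Gen 1: crossing 1x2. Involves strand 2? yes. Count so far: 1
Gen 2: crossing 1x3. Involves strand 2? no. Count so far: 1
Gen 3: crossing 3x1. Involves strand 2? no. Count so far: 1
Gen 4: crossing 1x3. Involves strand 2? no. Count so far: 1
Gen 5: crossing 3x1. Involves strand 2? no. Count so far: 1
Gen 6: crossing 1x3. Involves strand 2? no. Count so far: 1
Gen 7: crossing 3x1. Involves strand 2? no. Count so far: 1
Gen 8: crossing 1x3. Involves strand 2? no. Count so far: 1

Answer: 1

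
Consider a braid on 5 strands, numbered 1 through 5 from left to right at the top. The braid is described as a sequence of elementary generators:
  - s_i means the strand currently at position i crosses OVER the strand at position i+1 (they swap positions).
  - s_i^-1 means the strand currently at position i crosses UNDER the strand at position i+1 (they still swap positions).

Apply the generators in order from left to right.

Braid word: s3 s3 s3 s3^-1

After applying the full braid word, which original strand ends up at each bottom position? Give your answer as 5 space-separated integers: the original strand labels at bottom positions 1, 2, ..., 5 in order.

Gen 1 (s3): strand 3 crosses over strand 4. Perm now: [1 2 4 3 5]
Gen 2 (s3): strand 4 crosses over strand 3. Perm now: [1 2 3 4 5]
Gen 3 (s3): strand 3 crosses over strand 4. Perm now: [1 2 4 3 5]
Gen 4 (s3^-1): strand 4 crosses under strand 3. Perm now: [1 2 3 4 5]

Answer: 1 2 3 4 5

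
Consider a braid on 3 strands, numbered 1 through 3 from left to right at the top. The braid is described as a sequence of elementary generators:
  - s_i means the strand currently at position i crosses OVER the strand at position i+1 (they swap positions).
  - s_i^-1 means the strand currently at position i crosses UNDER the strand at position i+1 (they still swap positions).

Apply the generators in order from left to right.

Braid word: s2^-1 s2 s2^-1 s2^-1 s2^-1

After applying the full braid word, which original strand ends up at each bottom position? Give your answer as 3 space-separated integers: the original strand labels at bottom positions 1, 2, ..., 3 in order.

Answer: 1 3 2

Derivation:
Gen 1 (s2^-1): strand 2 crosses under strand 3. Perm now: [1 3 2]
Gen 2 (s2): strand 3 crosses over strand 2. Perm now: [1 2 3]
Gen 3 (s2^-1): strand 2 crosses under strand 3. Perm now: [1 3 2]
Gen 4 (s2^-1): strand 3 crosses under strand 2. Perm now: [1 2 3]
Gen 5 (s2^-1): strand 2 crosses under strand 3. Perm now: [1 3 2]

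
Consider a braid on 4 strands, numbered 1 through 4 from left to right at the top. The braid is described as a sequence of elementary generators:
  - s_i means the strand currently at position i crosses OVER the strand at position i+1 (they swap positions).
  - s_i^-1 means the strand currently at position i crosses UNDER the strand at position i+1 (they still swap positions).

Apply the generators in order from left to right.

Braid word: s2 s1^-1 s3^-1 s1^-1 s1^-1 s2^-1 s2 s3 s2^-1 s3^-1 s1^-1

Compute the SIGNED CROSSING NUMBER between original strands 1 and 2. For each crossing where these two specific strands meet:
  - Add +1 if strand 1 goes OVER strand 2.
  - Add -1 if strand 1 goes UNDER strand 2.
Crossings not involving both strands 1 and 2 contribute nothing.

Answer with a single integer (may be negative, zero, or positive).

Answer: -1

Derivation:
Gen 1: crossing 2x3. Both 1&2? no. Sum: 0
Gen 2: crossing 1x3. Both 1&2? no. Sum: 0
Gen 3: crossing 2x4. Both 1&2? no. Sum: 0
Gen 4: crossing 3x1. Both 1&2? no. Sum: 0
Gen 5: crossing 1x3. Both 1&2? no. Sum: 0
Gen 6: crossing 1x4. Both 1&2? no. Sum: 0
Gen 7: crossing 4x1. Both 1&2? no. Sum: 0
Gen 8: crossing 4x2. Both 1&2? no. Sum: 0
Gen 9: 1 under 2. Both 1&2? yes. Contrib: -1. Sum: -1
Gen 10: crossing 1x4. Both 1&2? no. Sum: -1
Gen 11: crossing 3x2. Both 1&2? no. Sum: -1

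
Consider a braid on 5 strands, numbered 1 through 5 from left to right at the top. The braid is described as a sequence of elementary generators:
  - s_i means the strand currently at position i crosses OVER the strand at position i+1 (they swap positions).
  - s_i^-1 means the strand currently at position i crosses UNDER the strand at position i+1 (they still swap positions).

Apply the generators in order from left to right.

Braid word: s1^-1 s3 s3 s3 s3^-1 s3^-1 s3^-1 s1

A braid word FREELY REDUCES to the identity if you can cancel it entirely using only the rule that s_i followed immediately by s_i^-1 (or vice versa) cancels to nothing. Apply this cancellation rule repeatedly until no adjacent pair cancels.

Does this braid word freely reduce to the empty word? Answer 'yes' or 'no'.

Answer: yes

Derivation:
Gen 1 (s1^-1): push. Stack: [s1^-1]
Gen 2 (s3): push. Stack: [s1^-1 s3]
Gen 3 (s3): push. Stack: [s1^-1 s3 s3]
Gen 4 (s3): push. Stack: [s1^-1 s3 s3 s3]
Gen 5 (s3^-1): cancels prior s3. Stack: [s1^-1 s3 s3]
Gen 6 (s3^-1): cancels prior s3. Stack: [s1^-1 s3]
Gen 7 (s3^-1): cancels prior s3. Stack: [s1^-1]
Gen 8 (s1): cancels prior s1^-1. Stack: []
Reduced word: (empty)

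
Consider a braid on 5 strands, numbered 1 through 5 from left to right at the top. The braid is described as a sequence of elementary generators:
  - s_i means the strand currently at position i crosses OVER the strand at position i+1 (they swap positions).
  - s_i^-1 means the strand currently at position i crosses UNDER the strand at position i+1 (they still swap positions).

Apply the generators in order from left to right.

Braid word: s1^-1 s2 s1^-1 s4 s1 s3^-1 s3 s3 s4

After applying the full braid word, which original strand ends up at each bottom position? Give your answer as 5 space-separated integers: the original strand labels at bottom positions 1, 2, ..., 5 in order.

Answer: 2 3 5 4 1

Derivation:
Gen 1 (s1^-1): strand 1 crosses under strand 2. Perm now: [2 1 3 4 5]
Gen 2 (s2): strand 1 crosses over strand 3. Perm now: [2 3 1 4 5]
Gen 3 (s1^-1): strand 2 crosses under strand 3. Perm now: [3 2 1 4 5]
Gen 4 (s4): strand 4 crosses over strand 5. Perm now: [3 2 1 5 4]
Gen 5 (s1): strand 3 crosses over strand 2. Perm now: [2 3 1 5 4]
Gen 6 (s3^-1): strand 1 crosses under strand 5. Perm now: [2 3 5 1 4]
Gen 7 (s3): strand 5 crosses over strand 1. Perm now: [2 3 1 5 4]
Gen 8 (s3): strand 1 crosses over strand 5. Perm now: [2 3 5 1 4]
Gen 9 (s4): strand 1 crosses over strand 4. Perm now: [2 3 5 4 1]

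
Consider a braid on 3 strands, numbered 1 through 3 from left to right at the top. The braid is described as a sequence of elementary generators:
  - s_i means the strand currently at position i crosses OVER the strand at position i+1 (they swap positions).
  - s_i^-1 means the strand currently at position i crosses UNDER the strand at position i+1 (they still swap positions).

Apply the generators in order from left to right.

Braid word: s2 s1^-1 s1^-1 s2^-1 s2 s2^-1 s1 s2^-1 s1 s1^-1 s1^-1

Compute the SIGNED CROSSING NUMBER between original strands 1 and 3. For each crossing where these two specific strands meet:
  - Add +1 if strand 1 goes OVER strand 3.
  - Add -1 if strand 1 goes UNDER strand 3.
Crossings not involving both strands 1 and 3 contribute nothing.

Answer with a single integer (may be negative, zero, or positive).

Answer: -1

Derivation:
Gen 1: crossing 2x3. Both 1&3? no. Sum: 0
Gen 2: 1 under 3. Both 1&3? yes. Contrib: -1. Sum: -1
Gen 3: 3 under 1. Both 1&3? yes. Contrib: +1. Sum: 0
Gen 4: crossing 3x2. Both 1&3? no. Sum: 0
Gen 5: crossing 2x3. Both 1&3? no. Sum: 0
Gen 6: crossing 3x2. Both 1&3? no. Sum: 0
Gen 7: crossing 1x2. Both 1&3? no. Sum: 0
Gen 8: 1 under 3. Both 1&3? yes. Contrib: -1. Sum: -1
Gen 9: crossing 2x3. Both 1&3? no. Sum: -1
Gen 10: crossing 3x2. Both 1&3? no. Sum: -1
Gen 11: crossing 2x3. Both 1&3? no. Sum: -1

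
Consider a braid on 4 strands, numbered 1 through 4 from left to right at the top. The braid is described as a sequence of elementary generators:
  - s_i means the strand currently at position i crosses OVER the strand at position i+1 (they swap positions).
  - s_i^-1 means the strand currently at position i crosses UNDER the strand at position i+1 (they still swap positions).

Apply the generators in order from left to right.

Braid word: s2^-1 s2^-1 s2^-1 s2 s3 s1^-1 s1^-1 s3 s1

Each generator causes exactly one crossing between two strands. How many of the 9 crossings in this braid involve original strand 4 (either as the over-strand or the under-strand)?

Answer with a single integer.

Answer: 2

Derivation:
Gen 1: crossing 2x3. Involves strand 4? no. Count so far: 0
Gen 2: crossing 3x2. Involves strand 4? no. Count so far: 0
Gen 3: crossing 2x3. Involves strand 4? no. Count so far: 0
Gen 4: crossing 3x2. Involves strand 4? no. Count so far: 0
Gen 5: crossing 3x4. Involves strand 4? yes. Count so far: 1
Gen 6: crossing 1x2. Involves strand 4? no. Count so far: 1
Gen 7: crossing 2x1. Involves strand 4? no. Count so far: 1
Gen 8: crossing 4x3. Involves strand 4? yes. Count so far: 2
Gen 9: crossing 1x2. Involves strand 4? no. Count so far: 2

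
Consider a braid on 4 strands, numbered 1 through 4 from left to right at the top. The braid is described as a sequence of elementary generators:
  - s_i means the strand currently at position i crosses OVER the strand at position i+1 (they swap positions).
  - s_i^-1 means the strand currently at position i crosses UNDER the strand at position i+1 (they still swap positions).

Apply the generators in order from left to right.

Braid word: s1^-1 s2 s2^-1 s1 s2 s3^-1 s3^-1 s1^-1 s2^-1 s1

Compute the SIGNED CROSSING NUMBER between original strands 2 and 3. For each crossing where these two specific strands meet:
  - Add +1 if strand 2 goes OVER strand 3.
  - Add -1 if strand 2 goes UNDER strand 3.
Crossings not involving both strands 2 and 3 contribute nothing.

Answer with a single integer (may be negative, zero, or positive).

Gen 1: crossing 1x2. Both 2&3? no. Sum: 0
Gen 2: crossing 1x3. Both 2&3? no. Sum: 0
Gen 3: crossing 3x1. Both 2&3? no. Sum: 0
Gen 4: crossing 2x1. Both 2&3? no. Sum: 0
Gen 5: 2 over 3. Both 2&3? yes. Contrib: +1. Sum: 1
Gen 6: crossing 2x4. Both 2&3? no. Sum: 1
Gen 7: crossing 4x2. Both 2&3? no. Sum: 1
Gen 8: crossing 1x3. Both 2&3? no. Sum: 1
Gen 9: crossing 1x2. Both 2&3? no. Sum: 1
Gen 10: 3 over 2. Both 2&3? yes. Contrib: -1. Sum: 0

Answer: 0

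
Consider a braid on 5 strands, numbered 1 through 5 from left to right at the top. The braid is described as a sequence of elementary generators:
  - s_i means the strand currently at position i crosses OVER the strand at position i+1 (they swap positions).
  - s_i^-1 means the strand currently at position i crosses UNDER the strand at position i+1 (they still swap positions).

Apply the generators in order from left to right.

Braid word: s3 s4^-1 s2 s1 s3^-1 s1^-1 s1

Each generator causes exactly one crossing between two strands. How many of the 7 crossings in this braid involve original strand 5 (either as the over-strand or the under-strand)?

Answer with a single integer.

Gen 1: crossing 3x4. Involves strand 5? no. Count so far: 0
Gen 2: crossing 3x5. Involves strand 5? yes. Count so far: 1
Gen 3: crossing 2x4. Involves strand 5? no. Count so far: 1
Gen 4: crossing 1x4. Involves strand 5? no. Count so far: 1
Gen 5: crossing 2x5. Involves strand 5? yes. Count so far: 2
Gen 6: crossing 4x1. Involves strand 5? no. Count so far: 2
Gen 7: crossing 1x4. Involves strand 5? no. Count so far: 2

Answer: 2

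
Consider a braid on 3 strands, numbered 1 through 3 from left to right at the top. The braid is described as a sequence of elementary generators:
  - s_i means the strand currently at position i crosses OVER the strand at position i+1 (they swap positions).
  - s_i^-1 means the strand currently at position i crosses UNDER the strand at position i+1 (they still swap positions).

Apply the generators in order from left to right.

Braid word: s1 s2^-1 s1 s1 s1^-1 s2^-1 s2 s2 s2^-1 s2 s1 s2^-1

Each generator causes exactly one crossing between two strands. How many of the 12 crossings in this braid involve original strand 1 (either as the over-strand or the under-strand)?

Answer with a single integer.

Answer: 8

Derivation:
Gen 1: crossing 1x2. Involves strand 1? yes. Count so far: 1
Gen 2: crossing 1x3. Involves strand 1? yes. Count so far: 2
Gen 3: crossing 2x3. Involves strand 1? no. Count so far: 2
Gen 4: crossing 3x2. Involves strand 1? no. Count so far: 2
Gen 5: crossing 2x3. Involves strand 1? no. Count so far: 2
Gen 6: crossing 2x1. Involves strand 1? yes. Count so far: 3
Gen 7: crossing 1x2. Involves strand 1? yes. Count so far: 4
Gen 8: crossing 2x1. Involves strand 1? yes. Count so far: 5
Gen 9: crossing 1x2. Involves strand 1? yes. Count so far: 6
Gen 10: crossing 2x1. Involves strand 1? yes. Count so far: 7
Gen 11: crossing 3x1. Involves strand 1? yes. Count so far: 8
Gen 12: crossing 3x2. Involves strand 1? no. Count so far: 8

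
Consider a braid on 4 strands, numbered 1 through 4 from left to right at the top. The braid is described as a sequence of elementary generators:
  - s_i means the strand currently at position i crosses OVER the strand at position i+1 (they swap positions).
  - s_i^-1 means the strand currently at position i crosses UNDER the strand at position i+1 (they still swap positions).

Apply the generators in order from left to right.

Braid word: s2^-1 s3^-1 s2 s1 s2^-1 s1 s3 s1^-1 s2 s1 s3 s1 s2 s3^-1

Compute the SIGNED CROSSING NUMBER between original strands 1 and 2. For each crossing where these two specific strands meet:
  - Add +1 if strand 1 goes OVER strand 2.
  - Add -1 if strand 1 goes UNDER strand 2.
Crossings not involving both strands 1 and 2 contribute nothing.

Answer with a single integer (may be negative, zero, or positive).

Answer: 0

Derivation:
Gen 1: crossing 2x3. Both 1&2? no. Sum: 0
Gen 2: crossing 2x4. Both 1&2? no. Sum: 0
Gen 3: crossing 3x4. Both 1&2? no. Sum: 0
Gen 4: crossing 1x4. Both 1&2? no. Sum: 0
Gen 5: crossing 1x3. Both 1&2? no. Sum: 0
Gen 6: crossing 4x3. Both 1&2? no. Sum: 0
Gen 7: 1 over 2. Both 1&2? yes. Contrib: +1. Sum: 1
Gen 8: crossing 3x4. Both 1&2? no. Sum: 1
Gen 9: crossing 3x2. Both 1&2? no. Sum: 1
Gen 10: crossing 4x2. Both 1&2? no. Sum: 1
Gen 11: crossing 3x1. Both 1&2? no. Sum: 1
Gen 12: crossing 2x4. Both 1&2? no. Sum: 1
Gen 13: 2 over 1. Both 1&2? yes. Contrib: -1. Sum: 0
Gen 14: crossing 2x3. Both 1&2? no. Sum: 0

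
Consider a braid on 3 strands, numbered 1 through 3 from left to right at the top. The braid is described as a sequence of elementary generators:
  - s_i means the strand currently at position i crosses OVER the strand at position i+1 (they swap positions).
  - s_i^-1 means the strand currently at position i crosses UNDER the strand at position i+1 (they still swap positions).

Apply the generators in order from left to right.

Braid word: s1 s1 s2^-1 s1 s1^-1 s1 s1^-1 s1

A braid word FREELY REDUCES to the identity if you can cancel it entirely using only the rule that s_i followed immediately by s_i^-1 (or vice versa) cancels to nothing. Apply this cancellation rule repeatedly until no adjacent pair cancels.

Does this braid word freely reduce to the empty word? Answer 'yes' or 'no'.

Answer: no

Derivation:
Gen 1 (s1): push. Stack: [s1]
Gen 2 (s1): push. Stack: [s1 s1]
Gen 3 (s2^-1): push. Stack: [s1 s1 s2^-1]
Gen 4 (s1): push. Stack: [s1 s1 s2^-1 s1]
Gen 5 (s1^-1): cancels prior s1. Stack: [s1 s1 s2^-1]
Gen 6 (s1): push. Stack: [s1 s1 s2^-1 s1]
Gen 7 (s1^-1): cancels prior s1. Stack: [s1 s1 s2^-1]
Gen 8 (s1): push. Stack: [s1 s1 s2^-1 s1]
Reduced word: s1 s1 s2^-1 s1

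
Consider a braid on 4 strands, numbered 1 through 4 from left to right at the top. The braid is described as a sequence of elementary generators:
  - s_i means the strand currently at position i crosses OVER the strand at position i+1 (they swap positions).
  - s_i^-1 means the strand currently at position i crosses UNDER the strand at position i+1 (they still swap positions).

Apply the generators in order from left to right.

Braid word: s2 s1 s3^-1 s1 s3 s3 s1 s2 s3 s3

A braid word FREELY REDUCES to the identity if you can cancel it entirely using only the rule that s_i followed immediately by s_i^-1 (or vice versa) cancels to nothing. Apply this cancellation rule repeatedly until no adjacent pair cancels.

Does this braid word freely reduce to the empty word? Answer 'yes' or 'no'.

Answer: no

Derivation:
Gen 1 (s2): push. Stack: [s2]
Gen 2 (s1): push. Stack: [s2 s1]
Gen 3 (s3^-1): push. Stack: [s2 s1 s3^-1]
Gen 4 (s1): push. Stack: [s2 s1 s3^-1 s1]
Gen 5 (s3): push. Stack: [s2 s1 s3^-1 s1 s3]
Gen 6 (s3): push. Stack: [s2 s1 s3^-1 s1 s3 s3]
Gen 7 (s1): push. Stack: [s2 s1 s3^-1 s1 s3 s3 s1]
Gen 8 (s2): push. Stack: [s2 s1 s3^-1 s1 s3 s3 s1 s2]
Gen 9 (s3): push. Stack: [s2 s1 s3^-1 s1 s3 s3 s1 s2 s3]
Gen 10 (s3): push. Stack: [s2 s1 s3^-1 s1 s3 s3 s1 s2 s3 s3]
Reduced word: s2 s1 s3^-1 s1 s3 s3 s1 s2 s3 s3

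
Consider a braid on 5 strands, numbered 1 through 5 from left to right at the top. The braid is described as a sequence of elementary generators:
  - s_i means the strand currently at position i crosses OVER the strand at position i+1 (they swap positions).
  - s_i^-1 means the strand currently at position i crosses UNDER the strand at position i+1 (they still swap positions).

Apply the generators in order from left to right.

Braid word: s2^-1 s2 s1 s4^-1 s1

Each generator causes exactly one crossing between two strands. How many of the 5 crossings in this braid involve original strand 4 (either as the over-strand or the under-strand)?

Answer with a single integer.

Answer: 1

Derivation:
Gen 1: crossing 2x3. Involves strand 4? no. Count so far: 0
Gen 2: crossing 3x2. Involves strand 4? no. Count so far: 0
Gen 3: crossing 1x2. Involves strand 4? no. Count so far: 0
Gen 4: crossing 4x5. Involves strand 4? yes. Count so far: 1
Gen 5: crossing 2x1. Involves strand 4? no. Count so far: 1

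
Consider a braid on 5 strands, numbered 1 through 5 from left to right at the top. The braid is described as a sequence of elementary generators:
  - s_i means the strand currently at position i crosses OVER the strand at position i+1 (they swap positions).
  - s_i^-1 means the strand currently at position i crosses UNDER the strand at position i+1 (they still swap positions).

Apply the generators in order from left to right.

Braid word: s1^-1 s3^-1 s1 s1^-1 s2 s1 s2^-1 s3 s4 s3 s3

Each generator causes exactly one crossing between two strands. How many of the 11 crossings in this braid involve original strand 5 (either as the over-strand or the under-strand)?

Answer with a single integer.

Answer: 3

Derivation:
Gen 1: crossing 1x2. Involves strand 5? no. Count so far: 0
Gen 2: crossing 3x4. Involves strand 5? no. Count so far: 0
Gen 3: crossing 2x1. Involves strand 5? no. Count so far: 0
Gen 4: crossing 1x2. Involves strand 5? no. Count so far: 0
Gen 5: crossing 1x4. Involves strand 5? no. Count so far: 0
Gen 6: crossing 2x4. Involves strand 5? no. Count so far: 0
Gen 7: crossing 2x1. Involves strand 5? no. Count so far: 0
Gen 8: crossing 2x3. Involves strand 5? no. Count so far: 0
Gen 9: crossing 2x5. Involves strand 5? yes. Count so far: 1
Gen 10: crossing 3x5. Involves strand 5? yes. Count so far: 2
Gen 11: crossing 5x3. Involves strand 5? yes. Count so far: 3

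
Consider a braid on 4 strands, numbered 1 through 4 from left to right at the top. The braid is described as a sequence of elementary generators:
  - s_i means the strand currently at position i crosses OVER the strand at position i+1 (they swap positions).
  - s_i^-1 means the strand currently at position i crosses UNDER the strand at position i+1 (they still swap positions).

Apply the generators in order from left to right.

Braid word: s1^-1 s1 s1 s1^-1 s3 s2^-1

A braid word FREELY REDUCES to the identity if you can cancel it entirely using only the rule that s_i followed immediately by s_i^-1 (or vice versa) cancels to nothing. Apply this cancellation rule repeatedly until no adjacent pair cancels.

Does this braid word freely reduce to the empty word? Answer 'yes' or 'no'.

Answer: no

Derivation:
Gen 1 (s1^-1): push. Stack: [s1^-1]
Gen 2 (s1): cancels prior s1^-1. Stack: []
Gen 3 (s1): push. Stack: [s1]
Gen 4 (s1^-1): cancels prior s1. Stack: []
Gen 5 (s3): push. Stack: [s3]
Gen 6 (s2^-1): push. Stack: [s3 s2^-1]
Reduced word: s3 s2^-1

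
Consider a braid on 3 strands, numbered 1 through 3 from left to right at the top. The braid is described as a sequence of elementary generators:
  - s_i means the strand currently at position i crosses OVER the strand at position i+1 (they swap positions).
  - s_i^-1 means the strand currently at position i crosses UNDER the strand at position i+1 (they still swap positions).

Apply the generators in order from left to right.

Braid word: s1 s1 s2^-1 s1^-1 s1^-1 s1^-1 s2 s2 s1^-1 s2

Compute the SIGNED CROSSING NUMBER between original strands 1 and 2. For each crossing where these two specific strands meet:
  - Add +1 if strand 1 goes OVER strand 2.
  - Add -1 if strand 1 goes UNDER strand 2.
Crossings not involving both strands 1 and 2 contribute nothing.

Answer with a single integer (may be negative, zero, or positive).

Answer: 0

Derivation:
Gen 1: 1 over 2. Both 1&2? yes. Contrib: +1. Sum: 1
Gen 2: 2 over 1. Both 1&2? yes. Contrib: -1. Sum: 0
Gen 3: crossing 2x3. Both 1&2? no. Sum: 0
Gen 4: crossing 1x3. Both 1&2? no. Sum: 0
Gen 5: crossing 3x1. Both 1&2? no. Sum: 0
Gen 6: crossing 1x3. Both 1&2? no. Sum: 0
Gen 7: 1 over 2. Both 1&2? yes. Contrib: +1. Sum: 1
Gen 8: 2 over 1. Both 1&2? yes. Contrib: -1. Sum: 0
Gen 9: crossing 3x1. Both 1&2? no. Sum: 0
Gen 10: crossing 3x2. Both 1&2? no. Sum: 0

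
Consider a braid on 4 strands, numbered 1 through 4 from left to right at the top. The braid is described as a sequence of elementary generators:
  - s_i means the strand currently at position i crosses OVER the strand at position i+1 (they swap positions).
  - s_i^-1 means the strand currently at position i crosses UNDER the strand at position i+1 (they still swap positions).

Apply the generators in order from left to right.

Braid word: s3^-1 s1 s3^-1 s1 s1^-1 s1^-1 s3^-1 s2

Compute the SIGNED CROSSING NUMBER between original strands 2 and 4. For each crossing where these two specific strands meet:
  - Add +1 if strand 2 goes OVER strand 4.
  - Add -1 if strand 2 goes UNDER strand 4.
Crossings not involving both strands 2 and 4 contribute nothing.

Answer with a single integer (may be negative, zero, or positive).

Gen 1: crossing 3x4. Both 2&4? no. Sum: 0
Gen 2: crossing 1x2. Both 2&4? no. Sum: 0
Gen 3: crossing 4x3. Both 2&4? no. Sum: 0
Gen 4: crossing 2x1. Both 2&4? no. Sum: 0
Gen 5: crossing 1x2. Both 2&4? no. Sum: 0
Gen 6: crossing 2x1. Both 2&4? no. Sum: 0
Gen 7: crossing 3x4. Both 2&4? no. Sum: 0
Gen 8: 2 over 4. Both 2&4? yes. Contrib: +1. Sum: 1

Answer: 1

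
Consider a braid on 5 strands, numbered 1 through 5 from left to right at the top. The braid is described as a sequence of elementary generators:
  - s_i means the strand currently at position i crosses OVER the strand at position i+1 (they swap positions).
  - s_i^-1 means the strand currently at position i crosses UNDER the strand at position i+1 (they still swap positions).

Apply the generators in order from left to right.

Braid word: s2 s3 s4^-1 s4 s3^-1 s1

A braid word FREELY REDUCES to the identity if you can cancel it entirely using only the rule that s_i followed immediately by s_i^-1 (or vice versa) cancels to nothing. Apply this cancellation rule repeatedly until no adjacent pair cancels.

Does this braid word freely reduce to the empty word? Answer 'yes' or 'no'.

Gen 1 (s2): push. Stack: [s2]
Gen 2 (s3): push. Stack: [s2 s3]
Gen 3 (s4^-1): push. Stack: [s2 s3 s4^-1]
Gen 4 (s4): cancels prior s4^-1. Stack: [s2 s3]
Gen 5 (s3^-1): cancels prior s3. Stack: [s2]
Gen 6 (s1): push. Stack: [s2 s1]
Reduced word: s2 s1

Answer: no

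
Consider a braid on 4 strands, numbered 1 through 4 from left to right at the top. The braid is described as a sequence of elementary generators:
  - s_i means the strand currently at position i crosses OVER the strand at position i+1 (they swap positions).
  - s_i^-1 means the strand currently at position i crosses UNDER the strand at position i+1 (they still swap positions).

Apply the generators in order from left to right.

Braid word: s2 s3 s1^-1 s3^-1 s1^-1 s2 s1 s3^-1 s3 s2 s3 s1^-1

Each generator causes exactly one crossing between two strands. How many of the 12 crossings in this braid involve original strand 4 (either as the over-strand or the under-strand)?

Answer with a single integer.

Gen 1: crossing 2x3. Involves strand 4? no. Count so far: 0
Gen 2: crossing 2x4. Involves strand 4? yes. Count so far: 1
Gen 3: crossing 1x3. Involves strand 4? no. Count so far: 1
Gen 4: crossing 4x2. Involves strand 4? yes. Count so far: 2
Gen 5: crossing 3x1. Involves strand 4? no. Count so far: 2
Gen 6: crossing 3x2. Involves strand 4? no. Count so far: 2
Gen 7: crossing 1x2. Involves strand 4? no. Count so far: 2
Gen 8: crossing 3x4. Involves strand 4? yes. Count so far: 3
Gen 9: crossing 4x3. Involves strand 4? yes. Count so far: 4
Gen 10: crossing 1x3. Involves strand 4? no. Count so far: 4
Gen 11: crossing 1x4. Involves strand 4? yes. Count so far: 5
Gen 12: crossing 2x3. Involves strand 4? no. Count so far: 5

Answer: 5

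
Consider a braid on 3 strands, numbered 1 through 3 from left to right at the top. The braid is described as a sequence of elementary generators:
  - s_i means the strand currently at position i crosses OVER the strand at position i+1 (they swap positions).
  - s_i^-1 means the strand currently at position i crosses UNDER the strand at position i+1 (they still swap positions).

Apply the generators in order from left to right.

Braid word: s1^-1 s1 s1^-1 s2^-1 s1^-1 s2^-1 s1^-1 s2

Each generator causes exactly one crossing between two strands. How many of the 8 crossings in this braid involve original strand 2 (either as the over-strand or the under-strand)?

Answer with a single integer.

Gen 1: crossing 1x2. Involves strand 2? yes. Count so far: 1
Gen 2: crossing 2x1. Involves strand 2? yes. Count so far: 2
Gen 3: crossing 1x2. Involves strand 2? yes. Count so far: 3
Gen 4: crossing 1x3. Involves strand 2? no. Count so far: 3
Gen 5: crossing 2x3. Involves strand 2? yes. Count so far: 4
Gen 6: crossing 2x1. Involves strand 2? yes. Count so far: 5
Gen 7: crossing 3x1. Involves strand 2? no. Count so far: 5
Gen 8: crossing 3x2. Involves strand 2? yes. Count so far: 6

Answer: 6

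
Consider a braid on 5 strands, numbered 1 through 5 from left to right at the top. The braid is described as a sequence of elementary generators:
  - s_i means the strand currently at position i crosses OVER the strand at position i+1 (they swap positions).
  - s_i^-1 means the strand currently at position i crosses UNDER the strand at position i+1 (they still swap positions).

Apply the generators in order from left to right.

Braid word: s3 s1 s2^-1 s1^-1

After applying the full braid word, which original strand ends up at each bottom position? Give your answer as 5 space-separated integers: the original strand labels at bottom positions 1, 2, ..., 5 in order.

Answer: 4 2 1 3 5

Derivation:
Gen 1 (s3): strand 3 crosses over strand 4. Perm now: [1 2 4 3 5]
Gen 2 (s1): strand 1 crosses over strand 2. Perm now: [2 1 4 3 5]
Gen 3 (s2^-1): strand 1 crosses under strand 4. Perm now: [2 4 1 3 5]
Gen 4 (s1^-1): strand 2 crosses under strand 4. Perm now: [4 2 1 3 5]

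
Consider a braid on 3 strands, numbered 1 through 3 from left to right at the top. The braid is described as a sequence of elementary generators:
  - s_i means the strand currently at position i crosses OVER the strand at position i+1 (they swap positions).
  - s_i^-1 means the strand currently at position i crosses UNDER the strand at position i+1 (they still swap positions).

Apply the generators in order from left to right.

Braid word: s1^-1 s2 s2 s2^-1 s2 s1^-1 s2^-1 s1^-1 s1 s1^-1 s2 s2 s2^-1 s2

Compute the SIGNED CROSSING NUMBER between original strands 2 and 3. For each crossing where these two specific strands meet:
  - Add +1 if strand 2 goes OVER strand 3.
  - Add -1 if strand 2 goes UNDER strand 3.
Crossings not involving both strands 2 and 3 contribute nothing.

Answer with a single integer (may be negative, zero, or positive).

Gen 1: crossing 1x2. Both 2&3? no. Sum: 0
Gen 2: crossing 1x3. Both 2&3? no. Sum: 0
Gen 3: crossing 3x1. Both 2&3? no. Sum: 0
Gen 4: crossing 1x3. Both 2&3? no. Sum: 0
Gen 5: crossing 3x1. Both 2&3? no. Sum: 0
Gen 6: crossing 2x1. Both 2&3? no. Sum: 0
Gen 7: 2 under 3. Both 2&3? yes. Contrib: -1. Sum: -1
Gen 8: crossing 1x3. Both 2&3? no. Sum: -1
Gen 9: crossing 3x1. Both 2&3? no. Sum: -1
Gen 10: crossing 1x3. Both 2&3? no. Sum: -1
Gen 11: crossing 1x2. Both 2&3? no. Sum: -1
Gen 12: crossing 2x1. Both 2&3? no. Sum: -1
Gen 13: crossing 1x2. Both 2&3? no. Sum: -1
Gen 14: crossing 2x1. Both 2&3? no. Sum: -1

Answer: -1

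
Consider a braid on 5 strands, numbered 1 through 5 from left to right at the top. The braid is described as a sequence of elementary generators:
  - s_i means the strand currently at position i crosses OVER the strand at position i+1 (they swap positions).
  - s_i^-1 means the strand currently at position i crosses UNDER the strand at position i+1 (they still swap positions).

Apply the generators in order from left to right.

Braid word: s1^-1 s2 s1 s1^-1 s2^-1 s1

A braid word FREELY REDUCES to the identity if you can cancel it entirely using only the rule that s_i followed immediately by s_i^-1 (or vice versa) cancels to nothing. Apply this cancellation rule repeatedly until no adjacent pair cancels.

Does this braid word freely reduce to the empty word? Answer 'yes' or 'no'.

Answer: yes

Derivation:
Gen 1 (s1^-1): push. Stack: [s1^-1]
Gen 2 (s2): push. Stack: [s1^-1 s2]
Gen 3 (s1): push. Stack: [s1^-1 s2 s1]
Gen 4 (s1^-1): cancels prior s1. Stack: [s1^-1 s2]
Gen 5 (s2^-1): cancels prior s2. Stack: [s1^-1]
Gen 6 (s1): cancels prior s1^-1. Stack: []
Reduced word: (empty)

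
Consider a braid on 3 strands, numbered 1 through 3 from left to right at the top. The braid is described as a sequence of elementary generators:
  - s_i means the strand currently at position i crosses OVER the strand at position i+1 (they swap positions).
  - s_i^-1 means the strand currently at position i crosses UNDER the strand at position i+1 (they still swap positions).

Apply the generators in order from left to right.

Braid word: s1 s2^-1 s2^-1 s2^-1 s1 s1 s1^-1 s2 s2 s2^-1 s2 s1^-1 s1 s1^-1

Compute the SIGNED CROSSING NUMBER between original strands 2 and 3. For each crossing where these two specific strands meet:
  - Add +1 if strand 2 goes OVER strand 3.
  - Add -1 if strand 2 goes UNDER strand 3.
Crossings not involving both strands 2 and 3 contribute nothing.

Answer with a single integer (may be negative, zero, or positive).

Answer: 2

Derivation:
Gen 1: crossing 1x2. Both 2&3? no. Sum: 0
Gen 2: crossing 1x3. Both 2&3? no. Sum: 0
Gen 3: crossing 3x1. Both 2&3? no. Sum: 0
Gen 4: crossing 1x3. Both 2&3? no. Sum: 0
Gen 5: 2 over 3. Both 2&3? yes. Contrib: +1. Sum: 1
Gen 6: 3 over 2. Both 2&3? yes. Contrib: -1. Sum: 0
Gen 7: 2 under 3. Both 2&3? yes. Contrib: -1. Sum: -1
Gen 8: crossing 2x1. Both 2&3? no. Sum: -1
Gen 9: crossing 1x2. Both 2&3? no. Sum: -1
Gen 10: crossing 2x1. Both 2&3? no. Sum: -1
Gen 11: crossing 1x2. Both 2&3? no. Sum: -1
Gen 12: 3 under 2. Both 2&3? yes. Contrib: +1. Sum: 0
Gen 13: 2 over 3. Both 2&3? yes. Contrib: +1. Sum: 1
Gen 14: 3 under 2. Both 2&3? yes. Contrib: +1. Sum: 2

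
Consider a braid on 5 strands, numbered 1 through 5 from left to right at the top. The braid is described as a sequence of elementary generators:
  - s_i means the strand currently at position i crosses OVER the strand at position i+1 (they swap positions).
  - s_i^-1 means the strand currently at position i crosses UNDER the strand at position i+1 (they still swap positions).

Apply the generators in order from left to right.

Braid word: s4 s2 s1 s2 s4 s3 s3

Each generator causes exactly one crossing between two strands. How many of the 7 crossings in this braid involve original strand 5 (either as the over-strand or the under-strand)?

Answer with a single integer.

Gen 1: crossing 4x5. Involves strand 5? yes. Count so far: 1
Gen 2: crossing 2x3. Involves strand 5? no. Count so far: 1
Gen 3: crossing 1x3. Involves strand 5? no. Count so far: 1
Gen 4: crossing 1x2. Involves strand 5? no. Count so far: 1
Gen 5: crossing 5x4. Involves strand 5? yes. Count so far: 2
Gen 6: crossing 1x4. Involves strand 5? no. Count so far: 2
Gen 7: crossing 4x1. Involves strand 5? no. Count so far: 2

Answer: 2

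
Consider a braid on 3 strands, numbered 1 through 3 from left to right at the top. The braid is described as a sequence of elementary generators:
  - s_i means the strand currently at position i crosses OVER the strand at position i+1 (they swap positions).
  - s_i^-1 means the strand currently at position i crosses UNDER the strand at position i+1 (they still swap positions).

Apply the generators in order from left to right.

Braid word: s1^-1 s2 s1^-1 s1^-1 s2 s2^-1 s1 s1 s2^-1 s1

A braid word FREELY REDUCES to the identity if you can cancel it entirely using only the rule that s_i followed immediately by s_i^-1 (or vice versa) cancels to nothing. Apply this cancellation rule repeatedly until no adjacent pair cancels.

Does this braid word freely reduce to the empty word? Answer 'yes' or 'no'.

Gen 1 (s1^-1): push. Stack: [s1^-1]
Gen 2 (s2): push. Stack: [s1^-1 s2]
Gen 3 (s1^-1): push. Stack: [s1^-1 s2 s1^-1]
Gen 4 (s1^-1): push. Stack: [s1^-1 s2 s1^-1 s1^-1]
Gen 5 (s2): push. Stack: [s1^-1 s2 s1^-1 s1^-1 s2]
Gen 6 (s2^-1): cancels prior s2. Stack: [s1^-1 s2 s1^-1 s1^-1]
Gen 7 (s1): cancels prior s1^-1. Stack: [s1^-1 s2 s1^-1]
Gen 8 (s1): cancels prior s1^-1. Stack: [s1^-1 s2]
Gen 9 (s2^-1): cancels prior s2. Stack: [s1^-1]
Gen 10 (s1): cancels prior s1^-1. Stack: []
Reduced word: (empty)

Answer: yes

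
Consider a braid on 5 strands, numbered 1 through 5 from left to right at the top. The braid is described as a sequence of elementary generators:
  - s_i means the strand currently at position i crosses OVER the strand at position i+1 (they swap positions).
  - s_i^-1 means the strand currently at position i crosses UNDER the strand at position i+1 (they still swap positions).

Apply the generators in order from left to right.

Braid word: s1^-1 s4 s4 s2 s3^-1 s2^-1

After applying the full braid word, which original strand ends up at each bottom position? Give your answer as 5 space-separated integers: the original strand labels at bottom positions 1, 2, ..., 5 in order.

Gen 1 (s1^-1): strand 1 crosses under strand 2. Perm now: [2 1 3 4 5]
Gen 2 (s4): strand 4 crosses over strand 5. Perm now: [2 1 3 5 4]
Gen 3 (s4): strand 5 crosses over strand 4. Perm now: [2 1 3 4 5]
Gen 4 (s2): strand 1 crosses over strand 3. Perm now: [2 3 1 4 5]
Gen 5 (s3^-1): strand 1 crosses under strand 4. Perm now: [2 3 4 1 5]
Gen 6 (s2^-1): strand 3 crosses under strand 4. Perm now: [2 4 3 1 5]

Answer: 2 4 3 1 5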